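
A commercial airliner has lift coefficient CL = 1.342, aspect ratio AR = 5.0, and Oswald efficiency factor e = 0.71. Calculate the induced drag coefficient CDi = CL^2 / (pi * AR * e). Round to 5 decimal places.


Step 1: CL^2 = 1.342^2 = 1.800964
Step 2: pi * AR * e = 3.14159 * 5.0 * 0.71 = 11.152654
Step 3: CDi = 1.800964 / 11.152654 = 0.16148

0.16148


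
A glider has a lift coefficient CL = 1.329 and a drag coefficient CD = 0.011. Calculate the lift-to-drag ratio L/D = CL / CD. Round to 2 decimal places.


Step 1: L/D = CL / CD = 1.329 / 0.011
Step 2: L/D = 120.82

120.82


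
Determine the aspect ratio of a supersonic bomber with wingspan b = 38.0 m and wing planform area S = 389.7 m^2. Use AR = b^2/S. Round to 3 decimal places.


Step 1: b^2 = 38.0^2 = 1444.0
Step 2: AR = 1444.0 / 389.7 = 3.705

3.705


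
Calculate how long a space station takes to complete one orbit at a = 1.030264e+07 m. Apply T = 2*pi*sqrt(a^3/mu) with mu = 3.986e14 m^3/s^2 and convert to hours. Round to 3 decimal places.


Step 1: a^3 / mu = 1.093567e+21 / 3.986e14 = 2.743521e+06
Step 2: sqrt(2.743521e+06) = 1656.3577 s
Step 3: T = 2*pi * 1656.3577 = 10407.2 s
Step 4: T in hours = 10407.2 / 3600 = 2.891 hours

2.891


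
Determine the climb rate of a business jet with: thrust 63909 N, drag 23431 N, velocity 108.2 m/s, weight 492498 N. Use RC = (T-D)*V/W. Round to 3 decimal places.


Step 1: Excess thrust = T - D = 63909 - 23431 = 40478 N
Step 2: Excess power = 40478 * 108.2 = 4379719.6 W
Step 3: RC = 4379719.6 / 492498 = 8.893 m/s

8.893


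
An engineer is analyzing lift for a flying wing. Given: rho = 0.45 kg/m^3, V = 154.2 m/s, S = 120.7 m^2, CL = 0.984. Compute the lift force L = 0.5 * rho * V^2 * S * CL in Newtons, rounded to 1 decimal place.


Step 1: Calculate dynamic pressure q = 0.5 * 0.45 * 154.2^2 = 0.5 * 0.45 * 23777.64 = 5349.969 Pa
Step 2: Multiply by wing area and lift coefficient: L = 5349.969 * 120.7 * 0.984
Step 3: L = 645741.2583 * 0.984 = 635409.4 N

635409.4


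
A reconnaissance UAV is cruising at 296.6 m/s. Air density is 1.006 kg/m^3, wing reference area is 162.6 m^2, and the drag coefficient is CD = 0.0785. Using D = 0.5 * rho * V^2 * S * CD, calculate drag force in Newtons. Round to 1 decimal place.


Step 1: Dynamic pressure q = 0.5 * 1.006 * 296.6^2 = 44249.6947 Pa
Step 2: Drag D = q * S * CD = 44249.6947 * 162.6 * 0.0785
Step 3: D = 564807.5 N

564807.5


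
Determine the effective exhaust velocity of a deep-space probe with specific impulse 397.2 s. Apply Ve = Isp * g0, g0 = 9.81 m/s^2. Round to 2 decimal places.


Step 1: Ve = Isp * g0 = 397.2 * 9.81
Step 2: Ve = 3896.53 m/s

3896.53


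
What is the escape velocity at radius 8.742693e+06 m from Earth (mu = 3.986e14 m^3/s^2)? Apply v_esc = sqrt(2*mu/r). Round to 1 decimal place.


Step 1: 2*mu/r = 2 * 3.986e14 / 8.742693e+06 = 91184718.4843
Step 2: v_esc = sqrt(91184718.4843) = 9549.1 m/s

9549.1


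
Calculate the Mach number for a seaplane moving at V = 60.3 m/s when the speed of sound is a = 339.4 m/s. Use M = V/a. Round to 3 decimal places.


Step 1: M = V / a = 60.3 / 339.4
Step 2: M = 0.178

0.178


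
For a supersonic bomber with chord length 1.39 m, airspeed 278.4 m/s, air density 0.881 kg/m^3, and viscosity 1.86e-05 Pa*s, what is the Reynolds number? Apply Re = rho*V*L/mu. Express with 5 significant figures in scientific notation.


Step 1: Numerator = rho * V * L = 0.881 * 278.4 * 1.39 = 340.925856
Step 2: Re = 340.925856 / 1.86e-05
Step 3: Re = 1.8329e+07

1.8329e+07


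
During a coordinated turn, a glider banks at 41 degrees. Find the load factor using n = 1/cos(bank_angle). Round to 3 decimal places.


Step 1: Convert 41 degrees to radians = 0.715585
Step 2: cos(41 deg) = 0.75471
Step 3: n = 1 / 0.75471 = 1.325

1.325


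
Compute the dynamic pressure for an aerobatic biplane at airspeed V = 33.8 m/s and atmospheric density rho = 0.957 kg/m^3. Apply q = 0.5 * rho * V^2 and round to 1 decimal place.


Step 1: V^2 = 33.8^2 = 1142.44
Step 2: q = 0.5 * 0.957 * 1142.44
Step 3: q = 546.7 Pa

546.7


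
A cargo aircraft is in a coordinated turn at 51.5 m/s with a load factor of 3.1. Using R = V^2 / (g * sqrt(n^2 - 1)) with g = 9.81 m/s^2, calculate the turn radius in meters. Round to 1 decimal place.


Step 1: V^2 = 51.5^2 = 2652.25
Step 2: n^2 - 1 = 3.1^2 - 1 = 8.61
Step 3: sqrt(8.61) = 2.93428
Step 4: R = 2652.25 / (9.81 * 2.93428) = 92.1 m

92.1


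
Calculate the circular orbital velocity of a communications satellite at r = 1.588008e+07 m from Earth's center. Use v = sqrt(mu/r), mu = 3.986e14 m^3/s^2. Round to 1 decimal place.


Step 1: mu / r = 3.986e14 / 1.588008e+07 = 25100629.216
Step 2: v = sqrt(25100629.216) = 5010.1 m/s

5010.1


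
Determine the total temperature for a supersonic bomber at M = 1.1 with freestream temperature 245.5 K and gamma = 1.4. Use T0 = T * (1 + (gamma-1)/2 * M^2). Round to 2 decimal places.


Step 1: (gamma-1)/2 = 0.2
Step 2: M^2 = 1.21
Step 3: 1 + 0.2 * 1.21 = 1.242
Step 4: T0 = 245.5 * 1.242 = 304.91 K

304.91


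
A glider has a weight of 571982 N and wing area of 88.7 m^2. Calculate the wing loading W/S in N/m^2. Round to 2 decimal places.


Step 1: Wing loading = W / S = 571982 / 88.7
Step 2: Wing loading = 6448.50 N/m^2

6448.50


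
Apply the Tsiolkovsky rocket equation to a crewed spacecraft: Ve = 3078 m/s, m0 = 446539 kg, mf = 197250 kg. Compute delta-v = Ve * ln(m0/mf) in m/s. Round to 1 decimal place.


Step 1: Mass ratio m0/mf = 446539 / 197250 = 2.263823
Step 2: ln(2.263823) = 0.817055
Step 3: delta-v = 3078 * 0.817055 = 2514.9 m/s

2514.9


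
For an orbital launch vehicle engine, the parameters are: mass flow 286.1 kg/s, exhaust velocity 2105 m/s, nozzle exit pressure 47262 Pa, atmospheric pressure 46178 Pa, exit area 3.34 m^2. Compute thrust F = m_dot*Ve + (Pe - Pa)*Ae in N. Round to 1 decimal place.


Step 1: Momentum thrust = m_dot * Ve = 286.1 * 2105 = 602240.5 N
Step 2: Pressure thrust = (Pe - Pa) * Ae = (47262 - 46178) * 3.34 = 3620.56 N
Step 3: Total thrust F = 602240.5 + 3620.56 = 605861.1 N

605861.1


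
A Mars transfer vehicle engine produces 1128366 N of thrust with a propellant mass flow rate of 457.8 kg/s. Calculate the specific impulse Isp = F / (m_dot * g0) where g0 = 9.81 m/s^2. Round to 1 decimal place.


Step 1: m_dot * g0 = 457.8 * 9.81 = 4491.02
Step 2: Isp = 1128366 / 4491.02 = 251.2 s

251.2


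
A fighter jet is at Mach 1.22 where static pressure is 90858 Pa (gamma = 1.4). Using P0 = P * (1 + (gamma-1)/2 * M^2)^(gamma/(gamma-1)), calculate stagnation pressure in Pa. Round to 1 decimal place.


Step 1: (gamma-1)/2 * M^2 = 0.2 * 1.4884 = 0.29768
Step 2: 1 + 0.29768 = 1.29768
Step 3: Exponent gamma/(gamma-1) = 3.5
Step 4: P0 = 90858 * 1.29768^3.5 = 226177.7 Pa

226177.7


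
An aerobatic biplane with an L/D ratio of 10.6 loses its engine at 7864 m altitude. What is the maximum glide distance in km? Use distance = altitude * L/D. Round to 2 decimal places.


Step 1: Glide distance = altitude * L/D = 7864 * 10.6 = 83358.4 m
Step 2: Convert to km: 83358.4 / 1000 = 83.36 km

83.36


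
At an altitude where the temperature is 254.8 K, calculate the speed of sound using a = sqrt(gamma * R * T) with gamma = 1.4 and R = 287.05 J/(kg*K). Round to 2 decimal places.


Step 1: gamma * R * T = 1.4 * 287.05 * 254.8 = 102396.476
Step 2: a = sqrt(102396.476) = 319.99 m/s

319.99


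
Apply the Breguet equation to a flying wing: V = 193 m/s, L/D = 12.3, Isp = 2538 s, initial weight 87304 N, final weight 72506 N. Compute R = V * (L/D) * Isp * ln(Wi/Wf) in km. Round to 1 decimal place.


Step 1: Coefficient = V * (L/D) * Isp = 193 * 12.3 * 2538 = 6024958.2 m
Step 2: Wi/Wf = 87304 / 72506 = 1.204093
Step 3: ln(1.204093) = 0.185727
Step 4: R = 6024958.2 * 0.185727 = 1118997.2 m = 1119.0 km

1119.0


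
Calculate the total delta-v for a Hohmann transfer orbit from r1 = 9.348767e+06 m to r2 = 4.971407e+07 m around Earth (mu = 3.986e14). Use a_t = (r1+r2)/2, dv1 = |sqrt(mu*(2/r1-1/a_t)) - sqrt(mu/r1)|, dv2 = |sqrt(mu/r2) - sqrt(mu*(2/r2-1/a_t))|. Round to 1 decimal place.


Step 1: Transfer semi-major axis a_t = (9.348767e+06 + 4.971407e+07) / 2 = 2.953142e+07 m
Step 2: v1 (circular at r1) = sqrt(mu/r1) = 6529.67 m/s
Step 3: v_t1 = sqrt(mu*(2/r1 - 1/a_t)) = 8472.06 m/s
Step 4: dv1 = |8472.06 - 6529.67| = 1942.39 m/s
Step 5: v2 (circular at r2) = 2831.58 m/s, v_t2 = 1593.18 m/s
Step 6: dv2 = |2831.58 - 1593.18| = 1238.4 m/s
Step 7: Total delta-v = 1942.39 + 1238.4 = 3180.8 m/s

3180.8


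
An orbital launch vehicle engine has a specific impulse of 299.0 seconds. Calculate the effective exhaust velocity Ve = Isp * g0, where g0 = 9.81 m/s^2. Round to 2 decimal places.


Step 1: Ve = Isp * g0 = 299.0 * 9.81
Step 2: Ve = 2933.19 m/s

2933.19


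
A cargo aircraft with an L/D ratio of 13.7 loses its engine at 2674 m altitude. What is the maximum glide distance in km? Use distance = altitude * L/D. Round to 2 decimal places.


Step 1: Glide distance = altitude * L/D = 2674 * 13.7 = 36633.8 m
Step 2: Convert to km: 36633.8 / 1000 = 36.63 km

36.63


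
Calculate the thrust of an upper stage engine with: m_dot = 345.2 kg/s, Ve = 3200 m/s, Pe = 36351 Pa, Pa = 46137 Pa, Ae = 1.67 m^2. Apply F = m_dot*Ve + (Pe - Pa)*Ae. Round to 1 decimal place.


Step 1: Momentum thrust = m_dot * Ve = 345.2 * 3200 = 1104640.0 N
Step 2: Pressure thrust = (Pe - Pa) * Ae = (36351 - 46137) * 1.67 = -16342.62 N
Step 3: Total thrust F = 1104640.0 + -16342.62 = 1088297.4 N

1088297.4


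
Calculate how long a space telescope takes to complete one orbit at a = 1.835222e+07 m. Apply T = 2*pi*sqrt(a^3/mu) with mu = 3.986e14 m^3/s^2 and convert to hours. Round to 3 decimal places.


Step 1: a^3 / mu = 6.181101e+21 / 3.986e14 = 1.550703e+07
Step 2: sqrt(1.550703e+07) = 3937.8962 s
Step 3: T = 2*pi * 3937.8962 = 24742.53 s
Step 4: T in hours = 24742.53 / 3600 = 6.873 hours

6.873


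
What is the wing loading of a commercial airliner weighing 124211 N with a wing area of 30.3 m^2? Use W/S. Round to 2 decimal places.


Step 1: Wing loading = W / S = 124211 / 30.3
Step 2: Wing loading = 4099.37 N/m^2

4099.37


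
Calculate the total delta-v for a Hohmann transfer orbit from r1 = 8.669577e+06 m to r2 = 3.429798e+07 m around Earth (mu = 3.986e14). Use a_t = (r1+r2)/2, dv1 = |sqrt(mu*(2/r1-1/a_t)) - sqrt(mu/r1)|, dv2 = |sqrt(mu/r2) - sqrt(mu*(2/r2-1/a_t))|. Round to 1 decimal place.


Step 1: Transfer semi-major axis a_t = (8.669577e+06 + 3.429798e+07) / 2 = 2.148378e+07 m
Step 2: v1 (circular at r1) = sqrt(mu/r1) = 6780.62 m/s
Step 3: v_t1 = sqrt(mu*(2/r1 - 1/a_t)) = 8567.39 m/s
Step 4: dv1 = |8567.39 - 6780.62| = 1786.77 m/s
Step 5: v2 (circular at r2) = 3409.06 m/s, v_t2 = 2165.6 m/s
Step 6: dv2 = |3409.06 - 2165.6| = 1243.46 m/s
Step 7: Total delta-v = 1786.77 + 1243.46 = 3030.2 m/s

3030.2


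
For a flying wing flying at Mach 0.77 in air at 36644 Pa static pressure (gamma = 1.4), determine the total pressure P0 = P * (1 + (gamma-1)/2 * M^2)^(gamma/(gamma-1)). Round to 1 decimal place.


Step 1: (gamma-1)/2 * M^2 = 0.2 * 0.5929 = 0.11858
Step 2: 1 + 0.11858 = 1.11858
Step 3: Exponent gamma/(gamma-1) = 3.5
Step 4: P0 = 36644 * 1.11858^3.5 = 54242.2 Pa

54242.2


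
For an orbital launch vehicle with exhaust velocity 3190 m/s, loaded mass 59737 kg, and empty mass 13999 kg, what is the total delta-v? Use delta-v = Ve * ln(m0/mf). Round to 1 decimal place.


Step 1: Mass ratio m0/mf = 59737 / 13999 = 4.267233
Step 2: ln(4.267233) = 1.450966
Step 3: delta-v = 3190 * 1.450966 = 4628.6 m/s

4628.6


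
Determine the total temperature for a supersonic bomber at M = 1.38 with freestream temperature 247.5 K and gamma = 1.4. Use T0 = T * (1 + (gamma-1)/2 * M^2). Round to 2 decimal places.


Step 1: (gamma-1)/2 = 0.2
Step 2: M^2 = 1.9044
Step 3: 1 + 0.2 * 1.9044 = 1.38088
Step 4: T0 = 247.5 * 1.38088 = 341.77 K

341.77


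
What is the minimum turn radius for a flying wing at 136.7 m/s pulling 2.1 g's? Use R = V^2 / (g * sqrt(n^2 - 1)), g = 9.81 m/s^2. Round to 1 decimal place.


Step 1: V^2 = 136.7^2 = 18686.89
Step 2: n^2 - 1 = 2.1^2 - 1 = 3.41
Step 3: sqrt(3.41) = 1.846619
Step 4: R = 18686.89 / (9.81 * 1.846619) = 1031.6 m

1031.6


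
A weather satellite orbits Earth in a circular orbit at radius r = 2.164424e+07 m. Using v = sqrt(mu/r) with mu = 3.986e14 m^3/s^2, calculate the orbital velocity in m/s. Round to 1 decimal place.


Step 1: mu / r = 3.986e14 / 2.164424e+07 = 18415985.0381
Step 2: v = sqrt(18415985.0381) = 4291.4 m/s

4291.4


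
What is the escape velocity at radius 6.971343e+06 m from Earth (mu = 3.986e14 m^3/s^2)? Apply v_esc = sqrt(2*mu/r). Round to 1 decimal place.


Step 1: 2*mu/r = 2 * 3.986e14 / 6.971343e+06 = 114353862.6632
Step 2: v_esc = sqrt(114353862.6632) = 10693.6 m/s

10693.6


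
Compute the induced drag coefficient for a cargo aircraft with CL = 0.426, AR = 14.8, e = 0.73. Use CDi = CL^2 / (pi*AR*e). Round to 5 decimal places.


Step 1: CL^2 = 0.426^2 = 0.181476
Step 2: pi * AR * e = 3.14159 * 14.8 * 0.73 = 33.941767
Step 3: CDi = 0.181476 / 33.941767 = 0.00535

0.00535


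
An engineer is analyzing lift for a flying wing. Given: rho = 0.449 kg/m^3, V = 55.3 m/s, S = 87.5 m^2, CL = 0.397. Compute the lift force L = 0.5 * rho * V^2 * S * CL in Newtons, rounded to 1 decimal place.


Step 1: Calculate dynamic pressure q = 0.5 * 0.449 * 55.3^2 = 0.5 * 0.449 * 3058.09 = 686.5412 Pa
Step 2: Multiply by wing area and lift coefficient: L = 686.5412 * 87.5 * 0.397
Step 3: L = 60072.3554 * 0.397 = 23848.7 N

23848.7


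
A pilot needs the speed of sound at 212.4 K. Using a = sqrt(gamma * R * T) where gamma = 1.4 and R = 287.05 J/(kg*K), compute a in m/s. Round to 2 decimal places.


Step 1: gamma * R * T = 1.4 * 287.05 * 212.4 = 85357.188
Step 2: a = sqrt(85357.188) = 292.16 m/s

292.16


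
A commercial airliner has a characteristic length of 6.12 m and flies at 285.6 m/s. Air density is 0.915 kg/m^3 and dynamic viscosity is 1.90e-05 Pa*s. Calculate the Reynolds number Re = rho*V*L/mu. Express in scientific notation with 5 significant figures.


Step 1: Numerator = rho * V * L = 0.915 * 285.6 * 6.12 = 1599.30288
Step 2: Re = 1599.30288 / 1.90e-05
Step 3: Re = 8.4174e+07

8.4174e+07


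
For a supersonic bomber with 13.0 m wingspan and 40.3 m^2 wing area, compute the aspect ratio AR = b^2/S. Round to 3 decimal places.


Step 1: b^2 = 13.0^2 = 169.0
Step 2: AR = 169.0 / 40.3 = 4.194

4.194


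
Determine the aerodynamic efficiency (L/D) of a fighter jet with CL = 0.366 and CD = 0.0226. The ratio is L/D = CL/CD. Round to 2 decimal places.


Step 1: L/D = CL / CD = 0.366 / 0.0226
Step 2: L/D = 16.19

16.19


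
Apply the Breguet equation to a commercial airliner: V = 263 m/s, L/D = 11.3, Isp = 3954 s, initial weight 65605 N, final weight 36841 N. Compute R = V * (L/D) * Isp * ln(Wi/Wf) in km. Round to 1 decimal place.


Step 1: Coefficient = V * (L/D) * Isp = 263 * 11.3 * 3954 = 11750892.6 m
Step 2: Wi/Wf = 65605 / 36841 = 1.780761
Step 3: ln(1.780761) = 0.577041
Step 4: R = 11750892.6 * 0.577041 = 6780741.6 m = 6780.7 km

6780.7


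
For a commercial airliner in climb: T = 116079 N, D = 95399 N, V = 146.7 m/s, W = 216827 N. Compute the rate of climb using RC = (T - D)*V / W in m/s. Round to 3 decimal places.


Step 1: Excess thrust = T - D = 116079 - 95399 = 20680 N
Step 2: Excess power = 20680 * 146.7 = 3033756.0 W
Step 3: RC = 3033756.0 / 216827 = 13.992 m/s

13.992


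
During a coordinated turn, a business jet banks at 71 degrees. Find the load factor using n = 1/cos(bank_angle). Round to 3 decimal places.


Step 1: Convert 71 degrees to radians = 1.239184
Step 2: cos(71 deg) = 0.325568
Step 3: n = 1 / 0.325568 = 3.072

3.072


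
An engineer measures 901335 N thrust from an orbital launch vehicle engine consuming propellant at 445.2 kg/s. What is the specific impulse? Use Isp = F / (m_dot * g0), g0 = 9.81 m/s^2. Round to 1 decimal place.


Step 1: m_dot * g0 = 445.2 * 9.81 = 4367.41
Step 2: Isp = 901335 / 4367.41 = 206.4 s

206.4


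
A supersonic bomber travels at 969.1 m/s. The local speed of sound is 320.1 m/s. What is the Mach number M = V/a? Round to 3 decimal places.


Step 1: M = V / a = 969.1 / 320.1
Step 2: M = 3.027

3.027


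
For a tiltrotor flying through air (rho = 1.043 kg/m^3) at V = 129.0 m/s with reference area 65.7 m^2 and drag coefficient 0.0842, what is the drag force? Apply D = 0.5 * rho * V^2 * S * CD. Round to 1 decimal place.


Step 1: Dynamic pressure q = 0.5 * 1.043 * 129.0^2 = 8678.2815 Pa
Step 2: Drag D = q * S * CD = 8678.2815 * 65.7 * 0.0842
Step 3: D = 48007.7 N

48007.7


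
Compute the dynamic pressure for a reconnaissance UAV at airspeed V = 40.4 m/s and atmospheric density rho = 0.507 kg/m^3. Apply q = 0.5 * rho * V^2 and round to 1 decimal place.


Step 1: V^2 = 40.4^2 = 1632.16
Step 2: q = 0.5 * 0.507 * 1632.16
Step 3: q = 413.8 Pa

413.8


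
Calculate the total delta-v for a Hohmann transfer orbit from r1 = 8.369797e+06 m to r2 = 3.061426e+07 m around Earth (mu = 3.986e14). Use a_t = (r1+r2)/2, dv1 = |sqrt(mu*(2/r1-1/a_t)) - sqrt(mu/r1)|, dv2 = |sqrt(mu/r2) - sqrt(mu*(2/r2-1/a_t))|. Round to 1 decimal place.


Step 1: Transfer semi-major axis a_t = (8.369797e+06 + 3.061426e+07) / 2 = 1.949203e+07 m
Step 2: v1 (circular at r1) = sqrt(mu/r1) = 6900.99 m/s
Step 3: v_t1 = sqrt(mu*(2/r1 - 1/a_t)) = 8648.57 m/s
Step 4: dv1 = |8648.57 - 6900.99| = 1747.59 m/s
Step 5: v2 (circular at r2) = 3608.33 m/s, v_t2 = 2364.48 m/s
Step 6: dv2 = |3608.33 - 2364.48| = 1243.85 m/s
Step 7: Total delta-v = 1747.59 + 1243.85 = 2991.4 m/s

2991.4


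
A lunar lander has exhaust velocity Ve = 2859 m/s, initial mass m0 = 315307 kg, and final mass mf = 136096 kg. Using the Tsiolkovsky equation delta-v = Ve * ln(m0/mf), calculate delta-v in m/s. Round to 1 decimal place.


Step 1: Mass ratio m0/mf = 315307 / 136096 = 2.316798
Step 2: ln(2.316798) = 0.840186
Step 3: delta-v = 2859 * 0.840186 = 2402.1 m/s

2402.1


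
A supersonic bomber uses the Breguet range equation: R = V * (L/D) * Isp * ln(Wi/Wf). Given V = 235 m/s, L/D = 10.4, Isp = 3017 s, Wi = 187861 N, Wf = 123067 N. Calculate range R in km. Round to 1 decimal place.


Step 1: Coefficient = V * (L/D) * Isp = 235 * 10.4 * 3017 = 7373548.0 m
Step 2: Wi/Wf = 187861 / 123067 = 1.526494
Step 3: ln(1.526494) = 0.422973
Step 4: R = 7373548.0 * 0.422973 = 3118814.7 m = 3118.8 km

3118.8


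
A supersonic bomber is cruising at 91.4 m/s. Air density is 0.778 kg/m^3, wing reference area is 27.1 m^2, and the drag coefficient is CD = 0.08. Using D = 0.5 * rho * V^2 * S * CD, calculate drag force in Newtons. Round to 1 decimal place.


Step 1: Dynamic pressure q = 0.5 * 0.778 * 91.4^2 = 3249.6904 Pa
Step 2: Drag D = q * S * CD = 3249.6904 * 27.1 * 0.08
Step 3: D = 7045.3 N

7045.3


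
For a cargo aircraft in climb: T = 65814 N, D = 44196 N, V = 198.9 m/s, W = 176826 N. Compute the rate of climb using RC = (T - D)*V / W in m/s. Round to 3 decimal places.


Step 1: Excess thrust = T - D = 65814 - 44196 = 21618 N
Step 2: Excess power = 21618 * 198.9 = 4299820.2 W
Step 3: RC = 4299820.2 / 176826 = 24.317 m/s

24.317


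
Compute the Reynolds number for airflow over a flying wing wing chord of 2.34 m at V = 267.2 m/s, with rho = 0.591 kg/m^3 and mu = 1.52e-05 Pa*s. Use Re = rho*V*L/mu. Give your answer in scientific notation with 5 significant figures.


Step 1: Numerator = rho * V * L = 0.591 * 267.2 * 2.34 = 369.521568
Step 2: Re = 369.521568 / 1.52e-05
Step 3: Re = 2.4311e+07

2.4311e+07


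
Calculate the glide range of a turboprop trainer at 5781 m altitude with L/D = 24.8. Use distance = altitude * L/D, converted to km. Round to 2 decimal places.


Step 1: Glide distance = altitude * L/D = 5781 * 24.8 = 143368.8 m
Step 2: Convert to km: 143368.8 / 1000 = 143.37 km

143.37


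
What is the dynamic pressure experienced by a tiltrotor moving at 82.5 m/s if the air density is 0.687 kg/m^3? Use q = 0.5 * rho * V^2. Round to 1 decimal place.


Step 1: V^2 = 82.5^2 = 6806.25
Step 2: q = 0.5 * 0.687 * 6806.25
Step 3: q = 2337.9 Pa

2337.9


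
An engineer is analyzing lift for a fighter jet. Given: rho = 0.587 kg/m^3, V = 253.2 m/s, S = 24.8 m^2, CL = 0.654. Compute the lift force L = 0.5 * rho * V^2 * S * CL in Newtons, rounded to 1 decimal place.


Step 1: Calculate dynamic pressure q = 0.5 * 0.587 * 253.2^2 = 0.5 * 0.587 * 64110.24 = 18816.3554 Pa
Step 2: Multiply by wing area and lift coefficient: L = 18816.3554 * 24.8 * 0.654
Step 3: L = 466645.6149 * 0.654 = 305186.2 N

305186.2


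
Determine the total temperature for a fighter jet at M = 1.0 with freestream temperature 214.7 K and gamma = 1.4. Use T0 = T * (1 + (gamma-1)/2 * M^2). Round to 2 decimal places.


Step 1: (gamma-1)/2 = 0.2
Step 2: M^2 = 1.0
Step 3: 1 + 0.2 * 1.0 = 1.2
Step 4: T0 = 214.7 * 1.2 = 257.64 K

257.64


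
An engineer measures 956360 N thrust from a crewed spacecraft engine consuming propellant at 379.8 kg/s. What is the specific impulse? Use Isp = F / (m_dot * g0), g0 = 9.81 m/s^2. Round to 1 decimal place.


Step 1: m_dot * g0 = 379.8 * 9.81 = 3725.84
Step 2: Isp = 956360 / 3725.84 = 256.7 s

256.7


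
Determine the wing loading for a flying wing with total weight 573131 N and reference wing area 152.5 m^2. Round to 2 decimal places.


Step 1: Wing loading = W / S = 573131 / 152.5
Step 2: Wing loading = 3758.24 N/m^2

3758.24


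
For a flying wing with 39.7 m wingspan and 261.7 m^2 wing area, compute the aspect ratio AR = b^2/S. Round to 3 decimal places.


Step 1: b^2 = 39.7^2 = 1576.09
Step 2: AR = 1576.09 / 261.7 = 6.023

6.023


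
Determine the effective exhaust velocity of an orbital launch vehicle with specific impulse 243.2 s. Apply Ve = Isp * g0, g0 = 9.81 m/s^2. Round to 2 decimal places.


Step 1: Ve = Isp * g0 = 243.2 * 9.81
Step 2: Ve = 2385.79 m/s

2385.79


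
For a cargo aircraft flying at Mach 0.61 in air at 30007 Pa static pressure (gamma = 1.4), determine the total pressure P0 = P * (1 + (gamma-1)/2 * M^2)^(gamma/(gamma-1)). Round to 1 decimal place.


Step 1: (gamma-1)/2 * M^2 = 0.2 * 0.3721 = 0.07442
Step 2: 1 + 0.07442 = 1.07442
Step 3: Exponent gamma/(gamma-1) = 3.5
Step 4: P0 = 30007 * 1.07442^3.5 = 38577.3 Pa

38577.3


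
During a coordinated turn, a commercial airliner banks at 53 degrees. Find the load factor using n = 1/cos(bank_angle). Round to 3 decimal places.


Step 1: Convert 53 degrees to radians = 0.925025
Step 2: cos(53 deg) = 0.601815
Step 3: n = 1 / 0.601815 = 1.662

1.662


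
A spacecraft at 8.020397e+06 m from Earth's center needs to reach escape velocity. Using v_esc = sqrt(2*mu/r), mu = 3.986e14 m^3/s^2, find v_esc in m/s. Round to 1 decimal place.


Step 1: 2*mu/r = 2 * 3.986e14 / 8.020397e+06 = 99396576.0049
Step 2: v_esc = sqrt(99396576.0049) = 9969.8 m/s

9969.8


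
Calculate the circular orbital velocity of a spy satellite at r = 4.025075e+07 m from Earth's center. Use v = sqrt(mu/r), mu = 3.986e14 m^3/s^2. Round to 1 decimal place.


Step 1: mu / r = 3.986e14 / 4.025075e+07 = 9902921.0636
Step 2: v = sqrt(9902921.0636) = 3146.9 m/s

3146.9


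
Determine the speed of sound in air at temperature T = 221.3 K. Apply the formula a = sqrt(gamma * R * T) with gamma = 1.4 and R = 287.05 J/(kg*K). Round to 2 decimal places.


Step 1: gamma * R * T = 1.4 * 287.05 * 221.3 = 88933.831
Step 2: a = sqrt(88933.831) = 298.22 m/s

298.22


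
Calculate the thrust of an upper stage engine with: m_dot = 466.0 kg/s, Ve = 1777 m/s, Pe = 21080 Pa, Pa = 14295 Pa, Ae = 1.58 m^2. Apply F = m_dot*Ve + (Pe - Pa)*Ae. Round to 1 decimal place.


Step 1: Momentum thrust = m_dot * Ve = 466.0 * 1777 = 828082.0 N
Step 2: Pressure thrust = (Pe - Pa) * Ae = (21080 - 14295) * 1.58 = 10720.30 N
Step 3: Total thrust F = 828082.0 + 10720.30 = 838802.3 N

838802.3


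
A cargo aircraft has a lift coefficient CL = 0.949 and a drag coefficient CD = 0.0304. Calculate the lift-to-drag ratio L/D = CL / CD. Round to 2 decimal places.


Step 1: L/D = CL / CD = 0.949 / 0.0304
Step 2: L/D = 31.22

31.22


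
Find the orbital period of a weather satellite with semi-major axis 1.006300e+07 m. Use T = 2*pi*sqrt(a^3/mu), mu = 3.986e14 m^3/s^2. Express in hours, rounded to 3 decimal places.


Step 1: a^3 / mu = 1.019019e+21 / 3.986e14 = 2.556496e+06
Step 2: sqrt(2.556496e+06) = 1598.9046 s
Step 3: T = 2*pi * 1598.9046 = 10046.21 s
Step 4: T in hours = 10046.21 / 3600 = 2.791 hours

2.791


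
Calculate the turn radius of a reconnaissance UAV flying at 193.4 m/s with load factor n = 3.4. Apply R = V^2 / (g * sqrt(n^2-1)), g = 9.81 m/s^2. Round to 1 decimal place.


Step 1: V^2 = 193.4^2 = 37403.56
Step 2: n^2 - 1 = 3.4^2 - 1 = 10.56
Step 3: sqrt(10.56) = 3.249615
Step 4: R = 37403.56 / (9.81 * 3.249615) = 1173.3 m

1173.3


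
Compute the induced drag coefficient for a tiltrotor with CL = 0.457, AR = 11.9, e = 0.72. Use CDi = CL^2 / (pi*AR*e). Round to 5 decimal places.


Step 1: CL^2 = 0.457^2 = 0.208849
Step 2: pi * AR * e = 3.14159 * 11.9 * 0.72 = 26.917166
Step 3: CDi = 0.208849 / 26.917166 = 0.00776

0.00776


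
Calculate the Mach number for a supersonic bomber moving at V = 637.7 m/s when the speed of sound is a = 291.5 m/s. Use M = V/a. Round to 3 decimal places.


Step 1: M = V / a = 637.7 / 291.5
Step 2: M = 2.188

2.188


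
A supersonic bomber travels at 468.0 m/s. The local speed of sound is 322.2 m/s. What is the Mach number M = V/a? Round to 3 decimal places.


Step 1: M = V / a = 468.0 / 322.2
Step 2: M = 1.453

1.453


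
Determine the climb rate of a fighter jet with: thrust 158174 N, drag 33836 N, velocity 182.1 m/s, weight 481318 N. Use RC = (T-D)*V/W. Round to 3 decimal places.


Step 1: Excess thrust = T - D = 158174 - 33836 = 124338 N
Step 2: Excess power = 124338 * 182.1 = 22641949.8 W
Step 3: RC = 22641949.8 / 481318 = 47.042 m/s

47.042


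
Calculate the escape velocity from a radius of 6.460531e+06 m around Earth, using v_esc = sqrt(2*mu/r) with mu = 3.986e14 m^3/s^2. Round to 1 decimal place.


Step 1: 2*mu/r = 2 * 3.986e14 / 6.460531e+06 = 123395429.8803
Step 2: v_esc = sqrt(123395429.8803) = 11108.3 m/s

11108.3


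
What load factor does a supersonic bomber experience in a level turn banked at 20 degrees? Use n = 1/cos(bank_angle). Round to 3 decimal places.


Step 1: Convert 20 degrees to radians = 0.349066
Step 2: cos(20 deg) = 0.939693
Step 3: n = 1 / 0.939693 = 1.064

1.064


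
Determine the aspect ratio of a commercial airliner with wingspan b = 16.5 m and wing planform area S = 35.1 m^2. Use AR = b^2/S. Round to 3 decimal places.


Step 1: b^2 = 16.5^2 = 272.25
Step 2: AR = 272.25 / 35.1 = 7.756

7.756


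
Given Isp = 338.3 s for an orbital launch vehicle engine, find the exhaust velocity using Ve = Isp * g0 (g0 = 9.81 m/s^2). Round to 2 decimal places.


Step 1: Ve = Isp * g0 = 338.3 * 9.81
Step 2: Ve = 3318.72 m/s

3318.72


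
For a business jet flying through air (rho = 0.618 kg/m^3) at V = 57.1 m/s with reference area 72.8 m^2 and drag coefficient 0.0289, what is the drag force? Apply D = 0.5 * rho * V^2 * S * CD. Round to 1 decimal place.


Step 1: Dynamic pressure q = 0.5 * 0.618 * 57.1^2 = 1007.4667 Pa
Step 2: Drag D = q * S * CD = 1007.4667 * 72.8 * 0.0289
Step 3: D = 2119.6 N

2119.6


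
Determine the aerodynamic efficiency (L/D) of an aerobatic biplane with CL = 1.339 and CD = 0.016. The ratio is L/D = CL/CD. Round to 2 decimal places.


Step 1: L/D = CL / CD = 1.339 / 0.016
Step 2: L/D = 83.69

83.69


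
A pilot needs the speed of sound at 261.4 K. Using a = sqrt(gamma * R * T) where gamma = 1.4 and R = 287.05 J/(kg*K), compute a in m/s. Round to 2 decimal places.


Step 1: gamma * R * T = 1.4 * 287.05 * 261.4 = 105048.818
Step 2: a = sqrt(105048.818) = 324.11 m/s

324.11


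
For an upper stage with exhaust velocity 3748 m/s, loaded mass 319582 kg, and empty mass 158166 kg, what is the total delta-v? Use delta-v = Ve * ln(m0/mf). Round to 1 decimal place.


Step 1: Mass ratio m0/mf = 319582 / 158166 = 2.020548
Step 2: ln(2.020548) = 0.703369
Step 3: delta-v = 3748 * 0.703369 = 2636.2 m/s

2636.2


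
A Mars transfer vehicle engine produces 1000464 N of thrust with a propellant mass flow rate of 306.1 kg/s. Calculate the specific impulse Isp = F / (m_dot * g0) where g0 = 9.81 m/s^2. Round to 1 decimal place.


Step 1: m_dot * g0 = 306.1 * 9.81 = 3002.84
Step 2: Isp = 1000464 / 3002.84 = 333.2 s

333.2


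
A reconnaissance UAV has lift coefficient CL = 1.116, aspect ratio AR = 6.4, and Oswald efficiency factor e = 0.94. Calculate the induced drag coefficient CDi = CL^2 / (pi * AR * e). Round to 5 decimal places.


Step 1: CL^2 = 1.116^2 = 1.245456
Step 2: pi * AR * e = 3.14159 * 6.4 * 0.94 = 18.899821
Step 3: CDi = 1.245456 / 18.899821 = 0.06590

0.06590


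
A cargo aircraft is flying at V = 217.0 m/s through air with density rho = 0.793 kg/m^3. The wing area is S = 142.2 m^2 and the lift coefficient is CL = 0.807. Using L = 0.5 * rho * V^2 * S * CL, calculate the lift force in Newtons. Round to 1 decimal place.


Step 1: Calculate dynamic pressure q = 0.5 * 0.793 * 217.0^2 = 0.5 * 0.793 * 47089.0 = 18670.7885 Pa
Step 2: Multiply by wing area and lift coefficient: L = 18670.7885 * 142.2 * 0.807
Step 3: L = 2654986.1247 * 0.807 = 2142573.8 N

2142573.8


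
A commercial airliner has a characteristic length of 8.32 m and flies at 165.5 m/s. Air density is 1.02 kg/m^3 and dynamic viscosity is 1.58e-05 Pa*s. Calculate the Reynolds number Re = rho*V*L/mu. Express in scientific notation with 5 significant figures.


Step 1: Numerator = rho * V * L = 1.02 * 165.5 * 8.32 = 1404.4992
Step 2: Re = 1404.4992 / 1.58e-05
Step 3: Re = 8.8892e+07

8.8892e+07


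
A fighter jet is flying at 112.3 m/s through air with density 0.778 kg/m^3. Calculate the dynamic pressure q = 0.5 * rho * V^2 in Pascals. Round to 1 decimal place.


Step 1: V^2 = 112.3^2 = 12611.29
Step 2: q = 0.5 * 0.778 * 12611.29
Step 3: q = 4905.8 Pa

4905.8


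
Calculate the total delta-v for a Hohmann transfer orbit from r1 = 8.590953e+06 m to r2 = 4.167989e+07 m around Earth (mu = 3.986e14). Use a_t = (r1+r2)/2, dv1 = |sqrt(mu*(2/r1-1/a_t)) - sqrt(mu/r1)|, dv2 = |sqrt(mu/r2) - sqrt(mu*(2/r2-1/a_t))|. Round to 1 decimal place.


Step 1: Transfer semi-major axis a_t = (8.590953e+06 + 4.167989e+07) / 2 = 2.513542e+07 m
Step 2: v1 (circular at r1) = sqrt(mu/r1) = 6811.58 m/s
Step 3: v_t1 = sqrt(mu*(2/r1 - 1/a_t)) = 8771.38 m/s
Step 4: dv1 = |8771.38 - 6811.58| = 1959.8 m/s
Step 5: v2 (circular at r2) = 3092.47 m/s, v_t2 = 1807.94 m/s
Step 6: dv2 = |3092.47 - 1807.94| = 1284.53 m/s
Step 7: Total delta-v = 1959.8 + 1284.53 = 3244.3 m/s

3244.3


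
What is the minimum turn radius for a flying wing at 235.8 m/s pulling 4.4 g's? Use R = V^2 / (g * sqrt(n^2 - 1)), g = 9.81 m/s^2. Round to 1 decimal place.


Step 1: V^2 = 235.8^2 = 55601.64
Step 2: n^2 - 1 = 4.4^2 - 1 = 18.36
Step 3: sqrt(18.36) = 4.284857
Step 4: R = 55601.64 / (9.81 * 4.284857) = 1322.8 m

1322.8


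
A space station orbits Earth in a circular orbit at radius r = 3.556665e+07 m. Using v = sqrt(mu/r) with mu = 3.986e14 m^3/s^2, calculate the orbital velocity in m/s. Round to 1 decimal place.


Step 1: mu / r = 3.986e14 / 3.556665e+07 = 11207128.0258
Step 2: v = sqrt(11207128.0258) = 3347.7 m/s

3347.7


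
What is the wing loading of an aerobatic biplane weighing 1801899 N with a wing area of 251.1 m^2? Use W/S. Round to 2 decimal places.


Step 1: Wing loading = W / S = 1801899 / 251.1
Step 2: Wing loading = 7176.02 N/m^2

7176.02


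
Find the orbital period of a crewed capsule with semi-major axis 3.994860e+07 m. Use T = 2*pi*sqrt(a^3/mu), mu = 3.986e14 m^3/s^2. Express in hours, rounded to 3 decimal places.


Step 1: a^3 / mu = 6.375360e+22 / 3.986e14 = 1.599438e+08
Step 2: sqrt(1.599438e+08) = 12646.8888 s
Step 3: T = 2*pi * 12646.8888 = 79462.75 s
Step 4: T in hours = 79462.75 / 3600 = 22.073 hours

22.073


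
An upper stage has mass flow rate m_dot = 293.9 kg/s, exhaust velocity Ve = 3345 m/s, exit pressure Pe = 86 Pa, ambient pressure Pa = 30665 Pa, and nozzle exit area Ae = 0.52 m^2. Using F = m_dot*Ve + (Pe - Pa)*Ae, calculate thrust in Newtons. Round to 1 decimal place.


Step 1: Momentum thrust = m_dot * Ve = 293.9 * 3345 = 983095.5 N
Step 2: Pressure thrust = (Pe - Pa) * Ae = (86 - 30665) * 0.52 = -15901.08 N
Step 3: Total thrust F = 983095.5 + -15901.08 = 967194.4 N

967194.4


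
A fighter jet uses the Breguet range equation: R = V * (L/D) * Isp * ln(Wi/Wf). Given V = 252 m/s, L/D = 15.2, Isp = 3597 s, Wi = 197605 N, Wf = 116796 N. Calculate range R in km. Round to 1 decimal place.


Step 1: Coefficient = V * (L/D) * Isp = 252 * 15.2 * 3597 = 13777948.8 m
Step 2: Wi/Wf = 197605 / 116796 = 1.691882
Step 3: ln(1.691882) = 0.525841
Step 4: R = 13777948.8 * 0.525841 = 7245014.0 m = 7245.0 km

7245.0


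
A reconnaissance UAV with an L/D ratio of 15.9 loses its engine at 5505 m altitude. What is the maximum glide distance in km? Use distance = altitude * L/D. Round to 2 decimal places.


Step 1: Glide distance = altitude * L/D = 5505 * 15.9 = 87529.5 m
Step 2: Convert to km: 87529.5 / 1000 = 87.53 km

87.53


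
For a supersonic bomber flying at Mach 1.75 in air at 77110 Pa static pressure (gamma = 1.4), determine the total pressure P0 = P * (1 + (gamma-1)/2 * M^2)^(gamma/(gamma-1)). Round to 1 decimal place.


Step 1: (gamma-1)/2 * M^2 = 0.2 * 3.0625 = 0.6125
Step 2: 1 + 0.6125 = 1.6125
Step 3: Exponent gamma/(gamma-1) = 3.5
Step 4: P0 = 77110 * 1.6125^3.5 = 410544.0 Pa

410544.0


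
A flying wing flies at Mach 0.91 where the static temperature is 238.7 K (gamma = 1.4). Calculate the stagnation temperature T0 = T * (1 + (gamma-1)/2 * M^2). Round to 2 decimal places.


Step 1: (gamma-1)/2 = 0.2
Step 2: M^2 = 0.8281
Step 3: 1 + 0.2 * 0.8281 = 1.16562
Step 4: T0 = 238.7 * 1.16562 = 278.23 K

278.23


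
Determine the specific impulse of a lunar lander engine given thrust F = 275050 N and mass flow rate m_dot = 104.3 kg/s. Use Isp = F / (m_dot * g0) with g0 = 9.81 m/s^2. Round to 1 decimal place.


Step 1: m_dot * g0 = 104.3 * 9.81 = 1023.18
Step 2: Isp = 275050 / 1023.18 = 268.8 s

268.8


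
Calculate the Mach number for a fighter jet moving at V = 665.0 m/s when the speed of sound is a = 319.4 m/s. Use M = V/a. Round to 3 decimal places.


Step 1: M = V / a = 665.0 / 319.4
Step 2: M = 2.082

2.082


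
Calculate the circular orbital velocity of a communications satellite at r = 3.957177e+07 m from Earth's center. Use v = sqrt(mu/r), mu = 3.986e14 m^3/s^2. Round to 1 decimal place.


Step 1: mu / r = 3.986e14 / 3.957177e+07 = 10072837.2777
Step 2: v = sqrt(10072837.2777) = 3173.8 m/s

3173.8


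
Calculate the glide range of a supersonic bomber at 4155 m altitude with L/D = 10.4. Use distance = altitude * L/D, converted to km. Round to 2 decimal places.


Step 1: Glide distance = altitude * L/D = 4155 * 10.4 = 43212.0 m
Step 2: Convert to km: 43212.0 / 1000 = 43.21 km

43.21


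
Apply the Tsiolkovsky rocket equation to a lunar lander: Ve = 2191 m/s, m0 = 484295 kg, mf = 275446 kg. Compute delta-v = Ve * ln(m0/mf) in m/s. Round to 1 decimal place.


Step 1: Mass ratio m0/mf = 484295 / 275446 = 1.758221
Step 2: ln(1.758221) = 0.564303
Step 3: delta-v = 2191 * 0.564303 = 1236.4 m/s

1236.4


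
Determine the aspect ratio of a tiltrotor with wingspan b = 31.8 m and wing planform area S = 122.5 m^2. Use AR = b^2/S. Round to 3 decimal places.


Step 1: b^2 = 31.8^2 = 1011.24
Step 2: AR = 1011.24 / 122.5 = 8.255

8.255


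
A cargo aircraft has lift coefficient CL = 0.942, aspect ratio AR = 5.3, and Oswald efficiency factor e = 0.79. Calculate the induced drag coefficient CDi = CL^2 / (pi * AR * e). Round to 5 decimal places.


Step 1: CL^2 = 0.942^2 = 0.887364
Step 2: pi * AR * e = 3.14159 * 5.3 * 0.79 = 13.153848
Step 3: CDi = 0.887364 / 13.153848 = 0.06746

0.06746


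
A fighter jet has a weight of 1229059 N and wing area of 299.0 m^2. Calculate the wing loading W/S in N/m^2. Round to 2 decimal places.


Step 1: Wing loading = W / S = 1229059 / 299.0
Step 2: Wing loading = 4110.57 N/m^2

4110.57


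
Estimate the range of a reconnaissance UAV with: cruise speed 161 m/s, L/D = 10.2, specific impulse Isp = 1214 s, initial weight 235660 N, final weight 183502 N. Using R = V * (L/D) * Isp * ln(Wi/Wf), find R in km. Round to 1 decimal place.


Step 1: Coefficient = V * (L/D) * Isp = 161 * 10.2 * 1214 = 1993630.8 m
Step 2: Wi/Wf = 235660 / 183502 = 1.284237
Step 3: ln(1.284237) = 0.250165
Step 4: R = 1993630.8 * 0.250165 = 498735.7 m = 498.7 km

498.7


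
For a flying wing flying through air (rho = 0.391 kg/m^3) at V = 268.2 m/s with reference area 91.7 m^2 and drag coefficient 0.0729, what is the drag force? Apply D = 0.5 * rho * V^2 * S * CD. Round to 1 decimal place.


Step 1: Dynamic pressure q = 0.5 * 0.391 * 268.2^2 = 14062.5574 Pa
Step 2: Drag D = q * S * CD = 14062.5574 * 91.7 * 0.0729
Step 3: D = 94007.2 N

94007.2


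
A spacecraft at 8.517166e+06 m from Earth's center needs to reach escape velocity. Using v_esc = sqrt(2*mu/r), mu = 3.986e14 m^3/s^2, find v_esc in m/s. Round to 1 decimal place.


Step 1: 2*mu/r = 2 * 3.986e14 / 8.517166e+06 = 93599208.9387
Step 2: v_esc = sqrt(93599208.9387) = 9674.7 m/s

9674.7


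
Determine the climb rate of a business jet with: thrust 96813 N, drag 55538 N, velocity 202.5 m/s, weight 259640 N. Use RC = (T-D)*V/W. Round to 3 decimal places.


Step 1: Excess thrust = T - D = 96813 - 55538 = 41275 N
Step 2: Excess power = 41275 * 202.5 = 8358187.5 W
Step 3: RC = 8358187.5 / 259640 = 32.191 m/s

32.191


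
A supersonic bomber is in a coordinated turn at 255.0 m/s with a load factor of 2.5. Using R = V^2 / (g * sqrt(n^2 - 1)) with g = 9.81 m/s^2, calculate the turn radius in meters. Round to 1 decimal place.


Step 1: V^2 = 255.0^2 = 65025.0
Step 2: n^2 - 1 = 2.5^2 - 1 = 5.25
Step 3: sqrt(5.25) = 2.291288
Step 4: R = 65025.0 / (9.81 * 2.291288) = 2892.9 m

2892.9


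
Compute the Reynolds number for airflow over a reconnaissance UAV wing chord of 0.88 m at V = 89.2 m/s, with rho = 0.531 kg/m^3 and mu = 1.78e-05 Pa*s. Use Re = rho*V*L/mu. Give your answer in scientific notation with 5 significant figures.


Step 1: Numerator = rho * V * L = 0.531 * 89.2 * 0.88 = 41.681376
Step 2: Re = 41.681376 / 1.78e-05
Step 3: Re = 2.3417e+06

2.3417e+06


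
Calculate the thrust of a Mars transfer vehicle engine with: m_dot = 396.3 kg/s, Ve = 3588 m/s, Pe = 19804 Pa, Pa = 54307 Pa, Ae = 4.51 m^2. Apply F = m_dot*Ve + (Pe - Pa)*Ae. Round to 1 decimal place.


Step 1: Momentum thrust = m_dot * Ve = 396.3 * 3588 = 1421924.4 N
Step 2: Pressure thrust = (Pe - Pa) * Ae = (19804 - 54307) * 4.51 = -155608.53 N
Step 3: Total thrust F = 1421924.4 + -155608.53 = 1266315.9 N

1266315.9


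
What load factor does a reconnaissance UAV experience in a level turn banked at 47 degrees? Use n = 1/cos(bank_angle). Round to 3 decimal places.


Step 1: Convert 47 degrees to radians = 0.820305
Step 2: cos(47 deg) = 0.681998
Step 3: n = 1 / 0.681998 = 1.466

1.466


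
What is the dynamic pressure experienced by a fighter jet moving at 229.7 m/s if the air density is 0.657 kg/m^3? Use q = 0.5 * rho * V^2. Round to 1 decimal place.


Step 1: V^2 = 229.7^2 = 52762.09
Step 2: q = 0.5 * 0.657 * 52762.09
Step 3: q = 17332.3 Pa

17332.3


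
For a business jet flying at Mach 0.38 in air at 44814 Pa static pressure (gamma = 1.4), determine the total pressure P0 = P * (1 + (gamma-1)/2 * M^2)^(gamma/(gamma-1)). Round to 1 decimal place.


Step 1: (gamma-1)/2 * M^2 = 0.2 * 0.1444 = 0.02888
Step 2: 1 + 0.02888 = 1.02888
Step 3: Exponent gamma/(gamma-1) = 3.5
Step 4: P0 = 44814 * 1.02888^3.5 = 49509.7 Pa

49509.7
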